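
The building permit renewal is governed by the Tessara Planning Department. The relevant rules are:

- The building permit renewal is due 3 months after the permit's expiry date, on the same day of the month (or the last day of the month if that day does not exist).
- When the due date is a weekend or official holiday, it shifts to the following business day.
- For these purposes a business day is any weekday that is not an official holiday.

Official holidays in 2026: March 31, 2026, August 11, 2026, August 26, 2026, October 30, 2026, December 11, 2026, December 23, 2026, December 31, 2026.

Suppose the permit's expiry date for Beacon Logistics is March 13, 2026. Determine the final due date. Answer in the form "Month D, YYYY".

3 months after March 13, 2026, on the same day of the month, is June 13, 2026.
June 13, 2026 is a Saturday, so it moves to the next business day, June 15, 2026 (Monday).
So the filing is due June 15, 2026.

June 15, 2026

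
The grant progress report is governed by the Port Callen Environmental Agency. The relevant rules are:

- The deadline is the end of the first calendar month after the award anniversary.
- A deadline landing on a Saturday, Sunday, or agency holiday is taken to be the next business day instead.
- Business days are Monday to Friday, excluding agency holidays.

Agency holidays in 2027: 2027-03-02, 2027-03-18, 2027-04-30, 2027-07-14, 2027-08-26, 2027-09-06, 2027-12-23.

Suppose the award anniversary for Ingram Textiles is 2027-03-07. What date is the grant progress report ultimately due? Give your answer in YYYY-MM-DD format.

1 month after 2027-03-07 falls in April 2027; the last day of that month is 2027-04-30.
Because 2027-04-30 is a listed holiday, the deadline becomes 2027-05-03 (Monday).
Deadline: 2027-05-03.

2027-05-03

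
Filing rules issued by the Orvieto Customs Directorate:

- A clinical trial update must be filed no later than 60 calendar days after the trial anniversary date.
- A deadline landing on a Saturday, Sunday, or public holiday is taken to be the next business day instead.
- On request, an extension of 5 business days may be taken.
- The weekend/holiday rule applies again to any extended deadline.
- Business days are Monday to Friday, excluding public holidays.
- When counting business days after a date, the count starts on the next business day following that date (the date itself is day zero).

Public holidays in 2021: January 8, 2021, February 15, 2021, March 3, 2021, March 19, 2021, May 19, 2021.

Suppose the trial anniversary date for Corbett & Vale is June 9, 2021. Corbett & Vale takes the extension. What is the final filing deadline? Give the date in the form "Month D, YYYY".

August 16, 2021

From June 9, 2021, 60 calendar days later is August 8, 2021.
Because August 8, 2021 is a Sunday, the deadline becomes August 9, 2021 (Monday).
Counting 5 further business days from August 9, 2021 reaches August 16, 2021.
Since August 16, 2021 is a Monday and not a holiday, the date is unchanged.
Deadline: August 16, 2021.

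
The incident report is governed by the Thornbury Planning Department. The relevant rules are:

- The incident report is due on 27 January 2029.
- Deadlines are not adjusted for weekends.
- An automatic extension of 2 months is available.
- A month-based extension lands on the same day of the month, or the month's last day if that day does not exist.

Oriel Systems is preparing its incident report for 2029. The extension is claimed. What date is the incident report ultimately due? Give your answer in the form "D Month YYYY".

27 March 2029

The stated deadline is 27 January 2029.
27 January 2029 is a Saturday; no weekend or holiday adjustment applies.
Applying the 2 months extension: 2 months after 27 January 2029 is 27 March 2029.
27 March 2029 falls on a Tuesday. The rules make no weekend/holiday allowance, so it remains 27 March 2029.
So the filing is due 27 March 2029.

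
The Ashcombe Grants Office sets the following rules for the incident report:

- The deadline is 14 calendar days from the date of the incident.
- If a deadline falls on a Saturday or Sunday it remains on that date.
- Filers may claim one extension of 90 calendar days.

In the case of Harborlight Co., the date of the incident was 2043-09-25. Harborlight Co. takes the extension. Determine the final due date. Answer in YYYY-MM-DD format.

2044-01-07

Adding 14 calendar days to 2043-09-25 gives 2043-10-09.
No adjustment is made for weekends or holidays, so 2043-10-09 stands.
Add the 90 calendar-day extension to 2043-10-09: 2044-01-07.
2044-01-07 falls on a Thursday. The rules make no weekend/holiday allowance, so it remains 2044-01-07.
The final due date is 2044-01-07.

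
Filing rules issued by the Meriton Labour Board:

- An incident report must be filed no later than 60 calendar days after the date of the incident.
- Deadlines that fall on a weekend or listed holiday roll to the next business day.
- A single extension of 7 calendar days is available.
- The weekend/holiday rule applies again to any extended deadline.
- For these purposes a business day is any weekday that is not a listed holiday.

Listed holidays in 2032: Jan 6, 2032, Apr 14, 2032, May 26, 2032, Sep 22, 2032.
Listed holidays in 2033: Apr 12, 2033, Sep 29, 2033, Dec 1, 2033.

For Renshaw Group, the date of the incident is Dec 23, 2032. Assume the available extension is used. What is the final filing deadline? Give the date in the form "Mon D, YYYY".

Feb 28, 2033

From Dec 23, 2032, 60 calendar days later is Feb 21, 2033.
Feb 21, 2033 (Monday) is already a business day.
Add the 7 calendar-day extension to Feb 21, 2033: Feb 28, 2033.
Feb 28, 2033 is a Monday and not a listed holiday, so it stands.
So the filing is due Feb 28, 2033.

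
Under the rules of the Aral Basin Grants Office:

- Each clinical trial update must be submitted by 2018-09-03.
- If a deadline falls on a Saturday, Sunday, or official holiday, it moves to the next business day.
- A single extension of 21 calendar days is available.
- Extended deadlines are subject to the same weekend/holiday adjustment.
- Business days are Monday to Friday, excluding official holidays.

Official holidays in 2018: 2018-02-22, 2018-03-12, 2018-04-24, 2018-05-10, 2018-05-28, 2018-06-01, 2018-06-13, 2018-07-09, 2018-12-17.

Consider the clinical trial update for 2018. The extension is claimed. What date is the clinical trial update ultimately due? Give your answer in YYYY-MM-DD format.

2018-09-24

The statutory due date is 2018-09-03.
2018-09-03 falls on a Monday, which is a business day, so no adjustment is needed.
With the 21-day extension, 2018-09-03 becomes 2018-09-24.
2018-09-24 falls on a Monday, which is a business day, so no adjustment is needed.
So the filing is due 2018-09-24.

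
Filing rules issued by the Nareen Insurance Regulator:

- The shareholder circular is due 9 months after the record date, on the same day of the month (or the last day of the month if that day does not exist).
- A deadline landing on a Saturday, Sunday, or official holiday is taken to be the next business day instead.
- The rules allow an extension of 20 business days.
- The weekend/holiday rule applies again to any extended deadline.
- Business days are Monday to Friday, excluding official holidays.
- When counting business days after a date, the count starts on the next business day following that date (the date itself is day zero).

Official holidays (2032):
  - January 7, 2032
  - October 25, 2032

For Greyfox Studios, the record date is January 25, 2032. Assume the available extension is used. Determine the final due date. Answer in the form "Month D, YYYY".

November 23, 2032

Moving 9 months forward from January 25, 2032 on the corresponding day gives October 25, 2032.
October 25, 2032 is a listed holiday, so it moves to the next business day, October 26, 2032 (Tuesday).
The 20-business-day extension runs from October 26, 2032 to November 23, 2032.
November 23, 2032 is a Tuesday and not a listed holiday, so it stands.
Deadline: November 23, 2032.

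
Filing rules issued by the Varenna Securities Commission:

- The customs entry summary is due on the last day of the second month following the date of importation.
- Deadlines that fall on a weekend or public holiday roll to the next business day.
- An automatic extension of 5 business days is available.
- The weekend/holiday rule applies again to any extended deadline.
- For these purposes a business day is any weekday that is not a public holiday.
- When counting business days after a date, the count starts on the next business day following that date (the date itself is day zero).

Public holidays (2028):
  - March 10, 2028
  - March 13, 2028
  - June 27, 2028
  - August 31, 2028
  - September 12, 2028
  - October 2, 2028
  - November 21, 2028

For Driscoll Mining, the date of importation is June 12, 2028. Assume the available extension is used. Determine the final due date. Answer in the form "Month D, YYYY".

The second month after June 12, 2028 is August 2028, whose last day is August 31, 2028.
August 31, 2028 falls on a listed holiday. Rolling to the next business day gives September 1, 2028, a Friday.
Counting 5 further business days from September 1, 2028 reaches September 8, 2028.
September 8, 2028 is a Friday and not a listed holiday, so it stands.
Final deadline: September 8, 2028.

September 8, 2028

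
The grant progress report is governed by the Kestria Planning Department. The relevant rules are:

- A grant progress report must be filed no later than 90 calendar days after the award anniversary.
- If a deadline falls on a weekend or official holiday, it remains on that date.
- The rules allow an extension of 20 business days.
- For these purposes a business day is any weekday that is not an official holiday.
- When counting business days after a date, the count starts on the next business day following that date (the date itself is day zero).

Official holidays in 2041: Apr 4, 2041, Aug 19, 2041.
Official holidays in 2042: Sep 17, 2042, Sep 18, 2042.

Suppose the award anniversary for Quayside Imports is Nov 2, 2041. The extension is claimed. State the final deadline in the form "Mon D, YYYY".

Feb 28, 2042

From Nov 2, 2041, 90 calendar days later is Jan 31, 2042.
Jan 31, 2042 is a Friday; no weekend or holiday adjustment applies.
Counting 20 further business days from Jan 31, 2042 reaches Feb 28, 2042.
No adjustment is made for weekends or holidays, so Feb 28, 2042 stands.
So the filing is due Feb 28, 2042.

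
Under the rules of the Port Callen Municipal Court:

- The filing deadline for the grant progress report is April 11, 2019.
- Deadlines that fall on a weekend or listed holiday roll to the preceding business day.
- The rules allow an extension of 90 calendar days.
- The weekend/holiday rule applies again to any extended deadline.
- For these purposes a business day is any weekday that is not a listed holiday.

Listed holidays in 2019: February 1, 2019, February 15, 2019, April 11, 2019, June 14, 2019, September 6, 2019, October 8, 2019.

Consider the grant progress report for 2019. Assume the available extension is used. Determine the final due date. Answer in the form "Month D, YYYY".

July 9, 2019

Start from the fixed due date, April 11, 2019.
April 11, 2019 falls on a listed holiday. Rolling to the preceding business day gives April 10, 2019, a Wednesday.
Add the 90 calendar-day extension to April 10, 2019: July 9, 2019.
July 9, 2019 falls on a Tuesday, which is a business day, so no adjustment is needed.
Deadline: July 9, 2019.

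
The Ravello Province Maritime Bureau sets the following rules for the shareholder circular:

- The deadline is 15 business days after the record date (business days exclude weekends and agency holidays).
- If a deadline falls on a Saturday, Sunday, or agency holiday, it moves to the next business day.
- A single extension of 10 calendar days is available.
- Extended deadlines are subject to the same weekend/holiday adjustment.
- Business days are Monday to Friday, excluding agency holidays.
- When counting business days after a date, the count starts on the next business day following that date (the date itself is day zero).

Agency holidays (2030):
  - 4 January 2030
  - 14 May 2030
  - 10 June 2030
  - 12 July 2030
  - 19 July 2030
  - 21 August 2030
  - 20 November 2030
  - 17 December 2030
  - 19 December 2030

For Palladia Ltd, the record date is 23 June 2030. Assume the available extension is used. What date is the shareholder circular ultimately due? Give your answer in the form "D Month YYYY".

Counting 15 business days after 23 June 2030 (skipping weekends and listed holidays) reaches 15 July 2030.
15 July 2030 (Monday) is already a business day.
Applying the 10-calendar-day extension: 15 July 2030 + 10 days = 25 July 2030.
25 July 2030 is a Thursday and not a listed holiday, so it stands.
The final due date is 25 July 2030.

25 July 2030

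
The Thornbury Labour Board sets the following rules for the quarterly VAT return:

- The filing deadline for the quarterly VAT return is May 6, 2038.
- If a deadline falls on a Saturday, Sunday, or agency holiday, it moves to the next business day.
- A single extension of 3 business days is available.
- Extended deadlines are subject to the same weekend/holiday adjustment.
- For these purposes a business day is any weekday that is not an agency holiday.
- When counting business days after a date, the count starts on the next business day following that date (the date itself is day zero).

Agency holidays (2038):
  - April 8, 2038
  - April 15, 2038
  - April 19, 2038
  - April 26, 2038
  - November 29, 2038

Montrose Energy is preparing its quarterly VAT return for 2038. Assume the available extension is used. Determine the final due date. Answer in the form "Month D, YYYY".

The stated deadline is May 6, 2038.
May 6, 2038 is a Thursday and not a listed holiday, so it stands.
Counting 3 further business days from May 6, 2038 reaches May 11, 2038.
May 11, 2038 falls on a Tuesday, which is a business day, so no adjustment is needed.
Final deadline: May 11, 2038.

May 11, 2038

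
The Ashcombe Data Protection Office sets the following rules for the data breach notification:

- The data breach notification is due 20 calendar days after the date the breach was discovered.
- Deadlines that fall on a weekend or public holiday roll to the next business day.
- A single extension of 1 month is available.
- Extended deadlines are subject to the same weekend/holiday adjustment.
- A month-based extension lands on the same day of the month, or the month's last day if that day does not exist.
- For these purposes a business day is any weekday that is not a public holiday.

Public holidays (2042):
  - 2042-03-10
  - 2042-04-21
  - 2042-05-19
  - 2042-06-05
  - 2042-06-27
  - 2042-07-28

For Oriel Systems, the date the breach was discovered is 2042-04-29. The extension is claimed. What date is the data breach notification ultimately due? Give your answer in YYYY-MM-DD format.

2042-06-20

Adding 20 calendar days to 2042-04-29 gives 2042-05-19.
2042-05-19 is a listed holiday; the next business day is 2042-05-20 (Tuesday).
The 1 month extension carries 2042-05-20 to 2042-06-20.
Since 2042-06-20 is a Friday and not a holiday, the date is unchanged.
The final due date is 2042-06-20.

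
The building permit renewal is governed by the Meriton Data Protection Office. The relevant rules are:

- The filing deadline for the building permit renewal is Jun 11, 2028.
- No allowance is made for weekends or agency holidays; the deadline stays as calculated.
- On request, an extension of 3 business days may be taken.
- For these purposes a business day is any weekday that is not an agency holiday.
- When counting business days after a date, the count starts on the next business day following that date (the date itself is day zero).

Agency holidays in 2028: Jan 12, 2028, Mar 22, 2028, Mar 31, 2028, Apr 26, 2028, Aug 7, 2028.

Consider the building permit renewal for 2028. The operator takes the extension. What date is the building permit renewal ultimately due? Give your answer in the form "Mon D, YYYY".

Jun 14, 2028

Start from the fixed due date, Jun 11, 2028.
Jun 11, 2028 falls on a Sunday. The rules make no weekend/holiday allowance, so it remains Jun 11, 2028.
The 3-business-day extension runs from Jun 11, 2028 to Jun 14, 2028.
Jun 14, 2028 falls on a Wednesday. The rules make no weekend/holiday allowance, so it remains Jun 14, 2028.
The final due date is Jun 14, 2028.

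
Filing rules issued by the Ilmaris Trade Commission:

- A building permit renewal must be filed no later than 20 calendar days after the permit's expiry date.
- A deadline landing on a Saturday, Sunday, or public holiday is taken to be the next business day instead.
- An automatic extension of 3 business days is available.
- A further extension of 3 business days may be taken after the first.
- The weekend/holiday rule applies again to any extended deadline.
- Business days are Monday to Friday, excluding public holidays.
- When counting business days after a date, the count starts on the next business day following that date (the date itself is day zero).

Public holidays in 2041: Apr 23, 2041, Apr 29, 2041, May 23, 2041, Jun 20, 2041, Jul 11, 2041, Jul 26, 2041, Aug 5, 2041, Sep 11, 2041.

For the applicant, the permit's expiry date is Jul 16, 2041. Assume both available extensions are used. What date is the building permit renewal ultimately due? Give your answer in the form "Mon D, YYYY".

Adding 20 calendar days to Jul 16, 2041 gives Aug 5, 2041.
Aug 5, 2041 is a listed holiday, so it moves to the next business day, Aug 6, 2041 (Tuesday).
Counting 3 further business days from Aug 6, 2041 reaches Aug 9, 2041.
Aug 9, 2041 (Friday) is already a business day.
The 3-business-day extension runs from Aug 9, 2041 to Aug 14, 2041.
Since Aug 14, 2041 is a Wednesday and not a holiday, the date is unchanged.
The final due date is Aug 14, 2041.

Aug 14, 2041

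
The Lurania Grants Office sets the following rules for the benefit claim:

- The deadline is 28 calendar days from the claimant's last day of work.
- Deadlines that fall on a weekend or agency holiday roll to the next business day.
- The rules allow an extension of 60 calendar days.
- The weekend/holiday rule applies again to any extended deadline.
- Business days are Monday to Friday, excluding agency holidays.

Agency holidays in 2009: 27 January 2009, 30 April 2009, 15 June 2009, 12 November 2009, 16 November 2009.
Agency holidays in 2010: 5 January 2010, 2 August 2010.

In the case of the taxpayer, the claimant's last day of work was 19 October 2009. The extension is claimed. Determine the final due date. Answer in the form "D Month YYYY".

18 January 2010

28 calendar days after 19 October 2009 is 16 November 2009.
16 November 2009 is a listed holiday, so it moves to the next business day, 17 November 2009 (Tuesday).
Add the 60 calendar-day extension to 17 November 2009: 16 January 2010.
Because 16 January 2010 is a Saturday, the deadline becomes 18 January 2010 (Monday).
So the filing is due 18 January 2010.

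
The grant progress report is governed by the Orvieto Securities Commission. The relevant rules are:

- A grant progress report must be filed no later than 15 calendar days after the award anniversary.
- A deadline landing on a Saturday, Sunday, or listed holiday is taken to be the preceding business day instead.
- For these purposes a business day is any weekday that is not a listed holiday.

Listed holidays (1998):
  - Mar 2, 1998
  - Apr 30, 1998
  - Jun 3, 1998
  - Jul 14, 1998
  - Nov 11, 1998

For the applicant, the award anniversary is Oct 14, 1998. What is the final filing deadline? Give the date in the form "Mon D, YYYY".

Oct 29, 1998

Trigger date Oct 14, 1998 + 15 calendar days = Oct 29, 1998.
Oct 29, 1998 falls on a Thursday, which is a business day, so no adjustment is needed.
So the filing is due Oct 29, 1998.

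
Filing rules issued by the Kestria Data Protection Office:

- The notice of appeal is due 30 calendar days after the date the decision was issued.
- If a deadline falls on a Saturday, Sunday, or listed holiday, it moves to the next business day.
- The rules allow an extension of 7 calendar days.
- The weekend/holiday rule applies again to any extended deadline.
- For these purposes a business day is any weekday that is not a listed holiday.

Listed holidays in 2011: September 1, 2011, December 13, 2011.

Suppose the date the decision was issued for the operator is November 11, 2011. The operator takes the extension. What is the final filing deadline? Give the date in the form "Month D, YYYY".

Trigger date November 11, 2011 + 30 calendar days = December 11, 2011.
December 11, 2011 is a Sunday; the next business day is December 12, 2011 (Monday).
The 7-calendar-day extension moves the deadline from December 12, 2011 to December 19, 2011.
December 19, 2011 falls on a Monday, which is a business day, so no adjustment is needed.
Deadline: December 19, 2011.

December 19, 2011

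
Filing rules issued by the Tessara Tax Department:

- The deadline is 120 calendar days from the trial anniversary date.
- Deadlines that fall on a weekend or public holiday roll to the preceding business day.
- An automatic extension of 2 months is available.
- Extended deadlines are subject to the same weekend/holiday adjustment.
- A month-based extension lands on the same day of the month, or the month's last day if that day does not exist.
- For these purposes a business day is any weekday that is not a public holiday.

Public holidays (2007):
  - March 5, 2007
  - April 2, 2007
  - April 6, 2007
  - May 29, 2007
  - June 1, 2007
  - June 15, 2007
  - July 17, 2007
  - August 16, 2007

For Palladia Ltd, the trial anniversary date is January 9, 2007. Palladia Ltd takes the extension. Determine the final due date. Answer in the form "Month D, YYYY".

120 calendar days after January 9, 2007 is May 9, 2007.
May 9, 2007 falls on a Wednesday, which is a business day, so no adjustment is needed.
Add 2 months to May 9, 2007: July 9, 2007.
July 9, 2007 (Monday) is already a business day.
Final deadline: July 9, 2007.

July 9, 2007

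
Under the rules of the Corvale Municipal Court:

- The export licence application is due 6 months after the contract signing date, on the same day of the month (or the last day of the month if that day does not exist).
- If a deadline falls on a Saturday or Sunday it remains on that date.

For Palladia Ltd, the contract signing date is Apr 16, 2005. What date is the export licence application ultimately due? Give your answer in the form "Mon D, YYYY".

Oct 16, 2005

6 months after Apr 16, 2005, on the same day of the month, is Oct 16, 2005.
No adjustment is made for weekends or holidays, so Oct 16, 2005 stands.
The final due date is Oct 16, 2005.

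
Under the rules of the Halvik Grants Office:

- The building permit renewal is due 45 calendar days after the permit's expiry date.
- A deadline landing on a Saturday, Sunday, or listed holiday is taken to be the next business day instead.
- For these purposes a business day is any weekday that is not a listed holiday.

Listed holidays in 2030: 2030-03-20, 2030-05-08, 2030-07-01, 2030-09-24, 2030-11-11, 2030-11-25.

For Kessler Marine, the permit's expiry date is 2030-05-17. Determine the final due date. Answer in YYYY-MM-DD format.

2030-07-02

Trigger date 2030-05-17 + 45 calendar days = 2030-07-01.
Because 2030-07-01 is a listed holiday, the deadline becomes 2030-07-02 (Tuesday).
The final due date is 2030-07-02.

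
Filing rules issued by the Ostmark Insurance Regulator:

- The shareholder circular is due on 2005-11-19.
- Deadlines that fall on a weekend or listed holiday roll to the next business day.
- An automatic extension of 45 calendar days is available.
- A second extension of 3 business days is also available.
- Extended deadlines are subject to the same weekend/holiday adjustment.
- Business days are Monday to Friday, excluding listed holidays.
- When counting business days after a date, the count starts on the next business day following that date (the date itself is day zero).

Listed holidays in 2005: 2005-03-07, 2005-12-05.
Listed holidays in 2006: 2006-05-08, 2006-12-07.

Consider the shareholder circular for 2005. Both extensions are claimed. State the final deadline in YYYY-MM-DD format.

Start from the fixed due date, 2005-11-19.
Because 2005-11-19 is a Saturday, the deadline becomes 2005-11-21 (Monday).
Add the 45 calendar-day extension to 2005-11-21: 2006-01-05.
2006-01-05 is a Thursday and not a listed holiday, so it stands.
The 3-business-day extension runs from 2006-01-05 to 2006-01-10.
2006-01-10 falls on a Tuesday, which is a business day, so no adjustment is needed.
Final deadline: 2006-01-10.

2006-01-10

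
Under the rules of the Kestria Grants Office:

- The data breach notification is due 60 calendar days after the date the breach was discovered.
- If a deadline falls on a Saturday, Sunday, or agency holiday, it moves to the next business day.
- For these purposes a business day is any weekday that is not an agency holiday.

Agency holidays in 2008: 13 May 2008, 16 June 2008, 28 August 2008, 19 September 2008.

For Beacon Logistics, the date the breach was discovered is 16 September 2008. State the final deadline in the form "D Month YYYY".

60 calendar days after 16 September 2008 is 15 November 2008.
Because 15 November 2008 is a Saturday, the deadline becomes 17 November 2008 (Monday).
Deadline: 17 November 2008.

17 November 2008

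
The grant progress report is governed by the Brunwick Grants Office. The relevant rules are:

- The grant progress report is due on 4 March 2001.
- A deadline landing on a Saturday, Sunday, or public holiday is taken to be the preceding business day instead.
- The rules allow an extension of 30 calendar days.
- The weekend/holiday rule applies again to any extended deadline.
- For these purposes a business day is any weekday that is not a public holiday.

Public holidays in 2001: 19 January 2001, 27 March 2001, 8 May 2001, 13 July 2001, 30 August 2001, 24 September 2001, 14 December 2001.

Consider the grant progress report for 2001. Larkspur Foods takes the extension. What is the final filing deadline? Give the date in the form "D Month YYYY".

The stated deadline is 4 March 2001.
4 March 2001 falls on a Sunday. Rolling to the preceding business day gives 2 March 2001, a Friday.
Add the 30 calendar-day extension to 2 March 2001: 1 April 2001.
1 April 2001 falls on a Sunday. Rolling to the preceding business day gives 30 March 2001, a Friday.
So the filing is due 30 March 2001.

30 March 2001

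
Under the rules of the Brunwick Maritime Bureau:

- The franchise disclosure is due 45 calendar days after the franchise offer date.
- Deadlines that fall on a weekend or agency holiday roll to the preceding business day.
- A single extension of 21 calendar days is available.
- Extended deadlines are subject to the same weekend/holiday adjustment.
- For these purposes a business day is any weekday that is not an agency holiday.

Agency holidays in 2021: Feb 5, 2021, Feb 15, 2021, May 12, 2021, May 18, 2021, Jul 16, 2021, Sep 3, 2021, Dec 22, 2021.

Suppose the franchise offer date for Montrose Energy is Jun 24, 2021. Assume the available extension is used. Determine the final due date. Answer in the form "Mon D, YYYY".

Aug 27, 2021

Trigger date Jun 24, 2021 + 45 calendar days = Aug 8, 2021.
Aug 8, 2021 is a Sunday, so it moves to the preceding business day, Aug 6, 2021 (Friday).
The 21-calendar-day extension moves the deadline from Aug 6, 2021 to Aug 27, 2021.
Aug 27, 2021 is a Friday and not a listed holiday, so it stands.
The final due date is Aug 27, 2021.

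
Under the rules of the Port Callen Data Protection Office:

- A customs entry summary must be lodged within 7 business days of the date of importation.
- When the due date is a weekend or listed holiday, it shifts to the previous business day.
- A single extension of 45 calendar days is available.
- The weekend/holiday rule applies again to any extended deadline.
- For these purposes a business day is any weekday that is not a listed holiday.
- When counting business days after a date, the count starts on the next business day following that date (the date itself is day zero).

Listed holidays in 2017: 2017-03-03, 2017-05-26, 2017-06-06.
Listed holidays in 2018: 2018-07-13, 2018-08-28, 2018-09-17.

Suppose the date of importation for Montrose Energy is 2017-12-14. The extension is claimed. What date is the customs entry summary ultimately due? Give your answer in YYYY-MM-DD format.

7 business days after 2017-12-14, excluding weekends and holidays, is 2017-12-25.
2017-12-25 falls on a Monday, which is a business day, so no adjustment is needed.
Applying the 45-calendar-day extension: 2017-12-25 + 45 days = 2018-02-08.
Since 2018-02-08 is a Thursday and not a holiday, the date is unchanged.
The final due date is 2018-02-08.

2018-02-08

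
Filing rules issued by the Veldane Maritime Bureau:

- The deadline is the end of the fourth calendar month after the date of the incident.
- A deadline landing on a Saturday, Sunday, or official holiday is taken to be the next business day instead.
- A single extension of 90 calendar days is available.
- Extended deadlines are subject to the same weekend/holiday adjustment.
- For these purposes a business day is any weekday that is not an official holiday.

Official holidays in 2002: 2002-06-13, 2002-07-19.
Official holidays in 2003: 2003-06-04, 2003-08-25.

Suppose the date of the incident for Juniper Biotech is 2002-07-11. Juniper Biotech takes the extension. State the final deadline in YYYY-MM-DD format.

The fourth month after 2002-07-11 is November 2002, whose last day is 2002-11-30.
2002-11-30 is a Saturday; the next business day is 2002-12-02 (Monday).
Add the 90 calendar-day extension to 2002-12-02: 2003-03-02.
2003-03-02 is a Sunday; the next business day is 2003-03-03 (Monday).
So the filing is due 2003-03-03.

2003-03-03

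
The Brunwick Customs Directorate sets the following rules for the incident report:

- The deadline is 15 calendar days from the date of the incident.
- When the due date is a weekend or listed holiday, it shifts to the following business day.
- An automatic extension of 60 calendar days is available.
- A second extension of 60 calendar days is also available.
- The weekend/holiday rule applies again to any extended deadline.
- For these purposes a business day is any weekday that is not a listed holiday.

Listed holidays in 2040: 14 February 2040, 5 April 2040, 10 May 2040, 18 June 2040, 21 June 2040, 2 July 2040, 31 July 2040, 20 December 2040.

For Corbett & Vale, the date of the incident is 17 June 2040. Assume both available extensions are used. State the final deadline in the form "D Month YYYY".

2 November 2040

Trigger date 17 June 2040 + 15 calendar days = 2 July 2040.
2 July 2040 falls on a listed holiday. Rolling to the next business day gives 3 July 2040, a Tuesday.
Applying the 60-calendar-day extension: 3 July 2040 + 60 days = 1 September 2040.
1 September 2040 falls on a Saturday. Rolling to the next business day gives 3 September 2040, a Monday.
Add the 60 calendar-day extension to 3 September 2040: 2 November 2040.
2 November 2040 is a Friday and not a listed holiday, so it stands.
So the filing is due 2 November 2040.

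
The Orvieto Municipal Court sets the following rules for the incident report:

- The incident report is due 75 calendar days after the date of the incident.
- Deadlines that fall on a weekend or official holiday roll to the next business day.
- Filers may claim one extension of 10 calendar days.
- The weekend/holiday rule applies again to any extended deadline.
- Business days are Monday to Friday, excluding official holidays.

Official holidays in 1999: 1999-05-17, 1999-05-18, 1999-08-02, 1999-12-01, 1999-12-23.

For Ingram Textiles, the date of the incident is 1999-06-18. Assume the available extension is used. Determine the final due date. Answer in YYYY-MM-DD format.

From 1999-06-18, 75 calendar days later is 1999-09-01.
1999-09-01 (Wednesday) is already a business day.
Applying the 10-calendar-day extension: 1999-09-01 + 10 days = 1999-09-11.
1999-09-11 falls on a Saturday. Rolling to the next business day gives 1999-09-13, a Monday.
Final deadline: 1999-09-13.

1999-09-13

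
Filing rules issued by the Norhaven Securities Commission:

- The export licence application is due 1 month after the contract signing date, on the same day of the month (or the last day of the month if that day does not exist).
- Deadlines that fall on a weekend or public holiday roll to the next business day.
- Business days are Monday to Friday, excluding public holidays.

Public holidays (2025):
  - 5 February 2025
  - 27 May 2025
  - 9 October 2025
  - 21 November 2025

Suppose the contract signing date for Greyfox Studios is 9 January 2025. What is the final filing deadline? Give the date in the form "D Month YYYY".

10 February 2025

1 month from 9 January 2025 is 9 February 2025.
9 February 2025 is a Sunday, so it moves to the next business day, 10 February 2025 (Monday).
Final deadline: 10 February 2025.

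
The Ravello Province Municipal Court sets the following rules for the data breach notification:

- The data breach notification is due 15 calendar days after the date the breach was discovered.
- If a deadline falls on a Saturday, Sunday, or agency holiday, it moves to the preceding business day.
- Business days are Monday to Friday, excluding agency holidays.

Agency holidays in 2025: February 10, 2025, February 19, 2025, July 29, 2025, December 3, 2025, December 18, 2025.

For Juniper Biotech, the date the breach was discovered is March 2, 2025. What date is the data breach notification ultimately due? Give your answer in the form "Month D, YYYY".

March 17, 2025

From March 2, 2025, 15 calendar days later is March 17, 2025.
March 17, 2025 is a Monday and not a listed holiday, so it stands.
Deadline: March 17, 2025.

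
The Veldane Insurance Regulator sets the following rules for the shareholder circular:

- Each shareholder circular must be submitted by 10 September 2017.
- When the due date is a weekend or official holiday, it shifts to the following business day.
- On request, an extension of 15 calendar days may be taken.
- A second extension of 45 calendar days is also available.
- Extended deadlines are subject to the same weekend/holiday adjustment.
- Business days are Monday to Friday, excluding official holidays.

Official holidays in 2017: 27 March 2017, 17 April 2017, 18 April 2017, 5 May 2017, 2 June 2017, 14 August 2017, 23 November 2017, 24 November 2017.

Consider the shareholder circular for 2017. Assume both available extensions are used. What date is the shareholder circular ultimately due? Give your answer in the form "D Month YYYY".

Start from the fixed due date, 10 September 2017.
Because 10 September 2017 is a Sunday, the deadline becomes 11 September 2017 (Monday).
Applying the 15-calendar-day extension: 11 September 2017 + 15 days = 26 September 2017.
26 September 2017 (Tuesday) is already a business day.
The 45-calendar-day extension moves the deadline from 26 September 2017 to 10 November 2017.
Since 10 November 2017 is a Friday and not a holiday, the date is unchanged.
Final deadline: 10 November 2017.

10 November 2017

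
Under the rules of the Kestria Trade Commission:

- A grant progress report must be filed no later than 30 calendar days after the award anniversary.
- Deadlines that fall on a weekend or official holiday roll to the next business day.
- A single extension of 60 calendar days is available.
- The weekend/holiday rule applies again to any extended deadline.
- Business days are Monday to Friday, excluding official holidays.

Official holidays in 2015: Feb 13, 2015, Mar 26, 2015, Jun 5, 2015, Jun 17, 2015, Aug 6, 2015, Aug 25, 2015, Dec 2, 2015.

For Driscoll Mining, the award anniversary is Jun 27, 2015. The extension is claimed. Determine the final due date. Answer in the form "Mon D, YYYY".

30 calendar days after Jun 27, 2015 is Jul 27, 2015.
Jul 27, 2015 (Monday) is already a business day.
With the 60-day extension, Jul 27, 2015 becomes Sep 25, 2015.
Sep 25, 2015 (Friday) is already a business day.
The final due date is Sep 25, 2015.

Sep 25, 2015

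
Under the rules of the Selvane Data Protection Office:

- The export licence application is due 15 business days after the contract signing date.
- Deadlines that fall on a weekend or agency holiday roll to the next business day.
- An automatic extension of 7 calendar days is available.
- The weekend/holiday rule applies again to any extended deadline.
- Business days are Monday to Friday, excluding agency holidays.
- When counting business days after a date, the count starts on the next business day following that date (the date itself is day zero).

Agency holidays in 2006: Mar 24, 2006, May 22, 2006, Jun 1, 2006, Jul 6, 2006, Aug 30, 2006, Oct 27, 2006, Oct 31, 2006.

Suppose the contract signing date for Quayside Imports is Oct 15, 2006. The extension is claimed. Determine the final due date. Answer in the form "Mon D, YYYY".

15 business days after Oct 15, 2006, excluding weekends and holidays, is Nov 7, 2006.
Since Nov 7, 2006 is a Tuesday and not a holiday, the date is unchanged.
Applying the 7-calendar-day extension: Nov 7, 2006 + 7 days = Nov 14, 2006.
Nov 14, 2006 falls on a Tuesday, which is a business day, so no adjustment is needed.
So the filing is due Nov 14, 2006.

Nov 14, 2006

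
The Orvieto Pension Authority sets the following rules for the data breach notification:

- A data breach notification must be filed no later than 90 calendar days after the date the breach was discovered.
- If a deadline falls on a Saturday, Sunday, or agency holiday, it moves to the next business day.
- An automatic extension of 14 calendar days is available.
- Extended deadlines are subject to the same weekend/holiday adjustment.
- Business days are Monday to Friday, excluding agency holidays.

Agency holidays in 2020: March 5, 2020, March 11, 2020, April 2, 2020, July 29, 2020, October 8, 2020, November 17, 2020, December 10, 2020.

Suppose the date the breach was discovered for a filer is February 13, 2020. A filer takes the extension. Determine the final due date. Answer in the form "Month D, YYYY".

Adding 90 calendar days to February 13, 2020 gives May 13, 2020.
May 13, 2020 is a Wednesday and not a listed holiday, so it stands.
Applying the 14-calendar-day extension: May 13, 2020 + 14 days = May 27, 2020.
May 27, 2020 (Wednesday) is already a business day.
So the filing is due May 27, 2020.

May 27, 2020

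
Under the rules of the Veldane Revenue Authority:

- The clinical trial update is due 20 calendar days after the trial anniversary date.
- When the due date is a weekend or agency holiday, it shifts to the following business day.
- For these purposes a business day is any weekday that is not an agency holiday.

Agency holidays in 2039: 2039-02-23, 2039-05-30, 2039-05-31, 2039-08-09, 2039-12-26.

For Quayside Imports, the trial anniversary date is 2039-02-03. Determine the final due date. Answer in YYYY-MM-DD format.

Adding 20 calendar days to 2039-02-03 gives 2039-02-23.
2039-02-23 falls on a listed holiday. Rolling to the next business day gives 2039-02-24, a Thursday.
Final deadline: 2039-02-24.

2039-02-24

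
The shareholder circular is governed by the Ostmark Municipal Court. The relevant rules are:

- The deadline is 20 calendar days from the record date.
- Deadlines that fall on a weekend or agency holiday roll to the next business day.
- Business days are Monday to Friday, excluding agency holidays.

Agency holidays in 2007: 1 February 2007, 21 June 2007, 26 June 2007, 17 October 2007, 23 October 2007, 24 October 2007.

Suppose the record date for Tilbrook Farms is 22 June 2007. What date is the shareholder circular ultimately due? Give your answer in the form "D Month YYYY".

From 22 June 2007, 20 calendar days later is 12 July 2007.
12 July 2007 is a Thursday and not a listed holiday, so it stands.
Final deadline: 12 July 2007.

12 July 2007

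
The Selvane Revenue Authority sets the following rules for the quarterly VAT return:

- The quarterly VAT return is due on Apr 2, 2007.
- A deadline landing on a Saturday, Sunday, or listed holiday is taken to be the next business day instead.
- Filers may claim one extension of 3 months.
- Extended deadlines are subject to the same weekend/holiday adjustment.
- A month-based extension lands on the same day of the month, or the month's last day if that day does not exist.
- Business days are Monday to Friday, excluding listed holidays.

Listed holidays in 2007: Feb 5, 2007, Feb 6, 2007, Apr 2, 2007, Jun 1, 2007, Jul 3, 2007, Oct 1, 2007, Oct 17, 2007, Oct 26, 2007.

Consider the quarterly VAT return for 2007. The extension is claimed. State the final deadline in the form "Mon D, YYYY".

The stated deadline is Apr 2, 2007.
Apr 2, 2007 falls on a listed holiday. Rolling to the next business day gives Apr 3, 2007, a Tuesday.
Add 3 months to Apr 3, 2007: Jul 3, 2007.
Jul 3, 2007 is a listed holiday, so it moves to the next business day, Jul 4, 2007 (Wednesday).
So the filing is due Jul 4, 2007.

Jul 4, 2007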